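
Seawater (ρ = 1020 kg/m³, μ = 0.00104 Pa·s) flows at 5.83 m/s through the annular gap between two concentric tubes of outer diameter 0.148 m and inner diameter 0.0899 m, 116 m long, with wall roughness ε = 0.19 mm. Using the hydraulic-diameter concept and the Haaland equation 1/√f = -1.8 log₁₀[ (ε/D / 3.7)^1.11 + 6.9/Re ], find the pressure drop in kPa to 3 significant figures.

ΔP ≈ 942 kPa

Hydraulic diameter D_h = 4A/P = D_o - D_i = 0.148 - 0.0899 = 0.0581 m.
Re = ρVD_h/μ = 1020·5.83·0.0581/0.00104 = 3.322e+05.
ε/D_h = 0.00019/0.0581 = 0.00327; Haaland gives 1/√f = -1.8 log₁₀[0.000408+2.08e-05] = 6.062, so f = 0.02721.
ΔP = f(L/D_h)(ρV²/2) = 0.02721·116/0.0581·1.733e+04 = 9.417e+05 Pa.
ΔP = 942 kPa.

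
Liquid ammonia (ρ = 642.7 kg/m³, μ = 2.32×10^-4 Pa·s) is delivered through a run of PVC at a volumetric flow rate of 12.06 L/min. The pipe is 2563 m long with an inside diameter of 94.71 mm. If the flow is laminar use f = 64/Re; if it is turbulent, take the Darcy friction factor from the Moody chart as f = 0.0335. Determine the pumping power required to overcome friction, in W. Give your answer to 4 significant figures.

Q = 12.06 L/min = 12.06/60000 = 0.000201 m³/s.
Cross-sectional area A = πD²/4 = π(0.09471)²/4 = 0.007045 m²; mean velocity V = Q/A = 0.000201/0.007045 = 0.02853 m/s.
Reynolds number Re = ρVD/μ = 642.7 · 0.02853 · 0.09471 / 0.000232 = 7486.
Re > 4000 → turbulent; use the Moody-chart value f = 0.0335.
Darcy-Weisbach: ΔP = f(L/D)(ρV²/2) = 0.0335·(2563/0.09471)·(642.7·0.02853²/2) = 0.0335·2.706e+04·0.2616 = 237.1 Pa.
Pumping power P = QΔP = 0.000201·237.1 = 0.047665 W = 0.04767 W.

P ≈ 0.04767 W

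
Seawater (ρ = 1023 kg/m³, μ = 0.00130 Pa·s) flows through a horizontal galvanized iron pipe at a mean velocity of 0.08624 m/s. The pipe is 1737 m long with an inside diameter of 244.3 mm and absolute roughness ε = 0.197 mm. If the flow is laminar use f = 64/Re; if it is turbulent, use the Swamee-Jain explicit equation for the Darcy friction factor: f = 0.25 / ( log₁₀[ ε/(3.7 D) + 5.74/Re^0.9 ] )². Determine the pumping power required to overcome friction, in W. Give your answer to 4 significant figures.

P ≈ 3.150 W

Reynolds number Re = ρVD/μ = 1023 · 0.08624 · 0.2443 / 0.0013 = 1.658e+04.
Re > 4000 → turbulent. Relative roughness ε/D = 0.000197/0.2443 = 0.000806. Swamee-Jain: f = 0.25/(log₁₀[0.000806/3.7 + 5.74/1.658e+04^0.9])² = 0.25/(log₁₀[0.000218 + 0.000915])² = 0.25/(-2.946)² = 0.02881.
Darcy-Weisbach: ΔP = f(L/D)(ρV²/2) = 0.02881·(1737/0.2443)·(1023·0.08624²/2) = 0.02881·7110·3.804 = 779.2 Pa.
Q = V·A = 0.08624·0.04687 = 0.004042 m³/s.
Pumping power P = QΔP = 0.004042·779.2 = 3.1499 W = 3.150 W.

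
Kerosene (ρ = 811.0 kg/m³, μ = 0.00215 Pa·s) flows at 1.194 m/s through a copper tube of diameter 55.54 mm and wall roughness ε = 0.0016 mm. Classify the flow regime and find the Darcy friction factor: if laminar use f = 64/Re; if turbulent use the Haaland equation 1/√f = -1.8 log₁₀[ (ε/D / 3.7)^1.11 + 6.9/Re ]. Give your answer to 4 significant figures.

Re = ρVD/μ = 811·1.194·0.05554/0.00215 = 2.501e+04.
Re > 4000 → turbulent. ε/D = 1.6e-06/0.05554 = 2.88e-05; Haaland: 1/√f = -1.8 log₁₀[2.13e-06 + 0.000276] = 6.401, so f = 0.02441.

f ≈ 0.02441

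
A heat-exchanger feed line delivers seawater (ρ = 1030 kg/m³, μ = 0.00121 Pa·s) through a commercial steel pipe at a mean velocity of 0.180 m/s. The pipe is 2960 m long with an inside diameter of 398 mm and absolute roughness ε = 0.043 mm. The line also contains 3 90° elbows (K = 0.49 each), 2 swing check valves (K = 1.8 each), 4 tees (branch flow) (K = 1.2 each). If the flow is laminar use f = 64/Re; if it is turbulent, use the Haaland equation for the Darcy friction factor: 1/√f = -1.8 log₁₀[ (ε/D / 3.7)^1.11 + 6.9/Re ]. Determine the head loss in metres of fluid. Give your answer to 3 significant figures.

h_f ≈ 0.264 m

Reynolds number Re = ρVD/μ = 1030 · 0.18 · 0.398 / 0.00121 = 6.098e+04.
Re > 4000 → turbulent. Relative roughness ε/D = 4.3e-05/0.398 = 0.000108. Haaland: 1/√f = -1.8 log₁₀[(0.000108/3.7)^1.11 + 6.9/6.098e+04] = -1.8 log₁₀[9.26e-06 + 0.000113] = 7.042, so f = 0.02017.
Total minor-loss coefficient ΣK = 3·0.49 + 2·1.8 + 4·1.2 = 9.87.
ΔP = [f·L/D + ΣK]·(ρV²/2) = [0.02017·2960/0.398 + 9.87]·(1030·0.18²/2) = [150 + 9.87]·16.69 = 2667 Pa.
Head loss h_f = ΔP/(ρg) = 2667/(1030·9.81) = 0.264 m.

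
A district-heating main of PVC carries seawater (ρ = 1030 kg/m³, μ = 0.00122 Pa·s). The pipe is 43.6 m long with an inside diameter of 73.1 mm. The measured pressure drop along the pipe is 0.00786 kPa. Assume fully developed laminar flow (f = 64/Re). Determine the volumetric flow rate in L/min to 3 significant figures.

Q ≈ 6.21 L/min

For laminar flow, f = 64/Re with Re = ρVD/μ, so Darcy-Weisbach reduces to ΔP = 32μLV/D². Solving for V: V = ΔP·D²/(32μL) = 7.86·(0.0731)²/(32·0.00122·43.6) = 0.02468 m/s.
Check: Re = ρVD/μ = 1030·0.02468·0.0731/0.00122 = 1523 < 2300, so the laminar assumption holds.
Q = V·A = 0.02468·(π/4·0.0731²) = 0.0001036 m³/s = 6.21 L/min.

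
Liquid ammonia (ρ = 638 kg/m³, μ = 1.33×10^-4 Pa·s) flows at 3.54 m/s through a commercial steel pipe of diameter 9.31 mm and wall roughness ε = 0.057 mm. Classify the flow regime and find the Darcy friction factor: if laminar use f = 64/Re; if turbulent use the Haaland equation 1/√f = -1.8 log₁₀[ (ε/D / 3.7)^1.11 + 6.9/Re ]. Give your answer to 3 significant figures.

f ≈ 0.0329

Re = ρVD/μ = 638·3.54·0.00931/0.000133 = 1.581e+05.
Re > 4000 → turbulent. ε/D = 5.7e-05/0.00931 = 0.00612; Haaland: 1/√f = -1.8 log₁₀[0.000818 + 4.36e-05] = 5.516, so f = 0.03286.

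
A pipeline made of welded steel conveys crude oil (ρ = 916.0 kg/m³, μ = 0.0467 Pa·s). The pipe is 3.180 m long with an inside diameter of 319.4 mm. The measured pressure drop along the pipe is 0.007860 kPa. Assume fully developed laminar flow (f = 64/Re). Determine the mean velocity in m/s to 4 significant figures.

V ≈ 0.1687 m/s

For laminar flow, f = 64/Re with Re = ρVD/μ, so Darcy-Weisbach reduces to ΔP = 32μLV/D². Solving for V: V = ΔP·D²/(32μL) = 7.86·(0.3194)²/(32·0.0467·3.18) = 0.1687 m/s.
Check: Re = ρVD/μ = 916·0.1687·0.3194/0.0467 = 1057 < 2300, so the laminar assumption holds.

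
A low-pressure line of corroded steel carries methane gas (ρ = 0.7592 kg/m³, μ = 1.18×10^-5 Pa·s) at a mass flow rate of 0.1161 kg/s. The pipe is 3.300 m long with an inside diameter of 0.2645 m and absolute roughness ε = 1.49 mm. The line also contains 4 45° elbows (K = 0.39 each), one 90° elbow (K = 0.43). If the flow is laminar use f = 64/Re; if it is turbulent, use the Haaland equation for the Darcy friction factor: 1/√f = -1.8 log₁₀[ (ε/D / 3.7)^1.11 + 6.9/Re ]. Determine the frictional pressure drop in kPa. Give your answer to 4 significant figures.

A = πD²/4 = π(0.2645)²/4 = 0.05495 m²; mean velocity V = ṁ/(ρA) = 0.1161/(0.7592 · 0.05495) = 2.783 m/s.
Reynolds number Re = ρVD/μ = 0.7592 · 2.783 · 0.2645 / 1.18e-05 = 4.736e+04.
Re > 4000 → turbulent. Relative roughness ε/D = 0.00149/0.2645 = 0.00563. Haaland: 1/√f = -1.8 log₁₀[(0.00563/3.7)^1.11 + 6.9/4.736e+04] = -1.8 log₁₀[0.000746 + 0.000146] = 5.49, so f = 0.03318.
Total minor-loss coefficient ΣK = 4·0.39 + 1·0.43 = 1.99.
ΔP = [f·L/D + ΣK]·(ρV²/2) = [0.03318·3.3/0.2645 + 1.99]·(0.7592·2.783²/2) = [0.414 + 1.99]·2.94 = 7.068 Pa.
ΔP = 7.068 Pa = 0.007068 kPa.

ΔP ≈ 0.007068 kPa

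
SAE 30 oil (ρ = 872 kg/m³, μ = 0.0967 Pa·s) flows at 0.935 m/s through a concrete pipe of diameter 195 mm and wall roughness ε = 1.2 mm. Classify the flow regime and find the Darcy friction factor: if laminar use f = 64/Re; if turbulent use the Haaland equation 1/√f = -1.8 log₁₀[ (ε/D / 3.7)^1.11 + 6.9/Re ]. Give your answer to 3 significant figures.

Re = ρVD/μ = 872·0.935·0.195/0.0967 = 1644.
Re < 2300 → laminar, so f = 64/Re = 0.03893 (roughness is irrelevant in laminar flow).

f ≈ 0.0389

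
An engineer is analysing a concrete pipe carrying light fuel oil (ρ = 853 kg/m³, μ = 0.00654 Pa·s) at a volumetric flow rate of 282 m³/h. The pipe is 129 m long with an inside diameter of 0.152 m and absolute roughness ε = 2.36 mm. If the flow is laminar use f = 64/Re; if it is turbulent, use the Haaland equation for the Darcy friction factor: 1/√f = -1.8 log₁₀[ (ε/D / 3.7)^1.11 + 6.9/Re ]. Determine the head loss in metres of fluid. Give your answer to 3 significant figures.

h_f ≈ 36.1 m

Q = 282 m³/h = 282/3600 = 0.07833 m³/s.
Cross-sectional area A = πD²/4 = π(0.152)²/4 = 0.01815 m²; mean velocity V = Q/A = 0.07833/0.01815 = 4.317 m/s.
Reynolds number Re = ρVD/μ = 853 · 4.317 · 0.152 / 0.00654 = 8.558e+04.
Re > 4000 → turbulent. Relative roughness ε/D = 0.00236/0.152 = 0.0155. Haaland: 1/√f = -1.8 log₁₀[(0.0155/3.7)^1.11 + 6.9/8.558e+04] = -1.8 log₁₀[0.0023 + 8.06e-05] = 4.723, so f = 0.04484.
Darcy-Weisbach: ΔP = f(L/D)(ρV²/2) = 0.04484·(129/0.152)·(853·4.317²/2) = 0.04484·848.7·7948 = 3.024e+05 Pa.
Head loss h_f = ΔP/(ρg) = 3.024e+05/(853·9.81) = 36.1 m.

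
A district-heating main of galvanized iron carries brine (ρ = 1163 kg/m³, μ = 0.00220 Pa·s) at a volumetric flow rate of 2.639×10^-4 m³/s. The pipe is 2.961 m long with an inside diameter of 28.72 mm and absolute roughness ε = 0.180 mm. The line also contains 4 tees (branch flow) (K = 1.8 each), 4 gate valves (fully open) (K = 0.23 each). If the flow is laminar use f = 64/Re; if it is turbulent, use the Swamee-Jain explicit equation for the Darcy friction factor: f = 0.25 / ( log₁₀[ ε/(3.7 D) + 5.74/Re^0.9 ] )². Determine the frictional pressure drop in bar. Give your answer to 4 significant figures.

Cross-sectional area A = πD²/4 = π(0.02872)²/4 = 0.0006478 m²; mean velocity V = Q/A = 0.0002639/0.0006478 = 0.4074 m/s.
Reynolds number Re = ρVD/μ = 1163 · 0.4074 · 0.02872 / 0.0022 = 6185.
Re > 4000 → turbulent. Relative roughness ε/D = 0.00018/0.02872 = 0.00627. Swamee-Jain: f = 0.25/(log₁₀[0.00627/3.7 + 5.74/6185^0.9])² = 0.25/(log₁₀[0.00169 + 0.00222])² = 0.25/(-2.407)² = 0.04314.
Total minor-loss coefficient ΣK = 4·1.8 + 4·0.23 = 8.12.
ΔP = [f·L/D + ΣK]·(ρV²/2) = [0.04314·2.961/0.02872 + 8.12]·(1163·0.4074²/2) = [4.448 + 8.12]·96.5 = 1213 Pa.
ΔP = 1213 Pa = 0.01213 bar.

ΔP ≈ 0.01213 bar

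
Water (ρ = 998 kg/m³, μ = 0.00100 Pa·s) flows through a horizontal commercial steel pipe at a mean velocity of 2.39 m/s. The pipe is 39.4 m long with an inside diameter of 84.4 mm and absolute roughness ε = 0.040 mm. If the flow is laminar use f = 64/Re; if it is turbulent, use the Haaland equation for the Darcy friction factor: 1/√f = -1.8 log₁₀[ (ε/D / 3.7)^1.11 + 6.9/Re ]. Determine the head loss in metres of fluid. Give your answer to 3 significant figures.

Reynolds number Re = ρVD/μ = 998 · 2.39 · 0.0844 / 0.001 = 2.013e+05.
Re > 4000 → turbulent. Relative roughness ε/D = 4e-05/0.0844 = 0.000474. Haaland: 1/√f = -1.8 log₁₀[(0.000474/3.7)^1.11 + 6.9/2.013e+05] = -1.8 log₁₀[4.78e-05 + 3.43e-05] = 7.355, so f = 0.01849.
Darcy-Weisbach: ΔP = f(L/D)(ρV²/2) = 0.01849·(39.4/0.0844)·(998·2.39²/2) = 0.01849·466.8·2850 = 2.46e+04 Pa.
Head loss h_f = ΔP/(ρg) = 2.46e+04/(998·9.81) = 2.51 m.

h_f ≈ 2.51 m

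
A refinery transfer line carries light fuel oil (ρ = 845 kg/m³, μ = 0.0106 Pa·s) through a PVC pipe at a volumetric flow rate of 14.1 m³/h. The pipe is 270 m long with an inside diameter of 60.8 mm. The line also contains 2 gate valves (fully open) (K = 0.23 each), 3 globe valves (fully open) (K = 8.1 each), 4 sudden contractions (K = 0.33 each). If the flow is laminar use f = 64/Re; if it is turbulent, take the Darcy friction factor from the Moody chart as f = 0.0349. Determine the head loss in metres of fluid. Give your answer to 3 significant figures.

Q = 14.1 m³/h = 14.1/3600 = 0.003917 m³/s.
Cross-sectional area A = πD²/4 = π(0.0608)²/4 = 0.002903 m²; mean velocity V = Q/A = 0.003917/0.002903 = 1.349 m/s.
Reynolds number Re = ρVD/μ = 845 · 1.349 · 0.0608 / 0.0106 = 6538.
Re > 4000 → turbulent; use the Moody-chart value f = 0.0349.
Total minor-loss coefficient ΣK = 2·0.23 + 3·8.1 + 4·0.33 = 26.1.
ΔP = [f·L/D + ΣK]·(ρV²/2) = [0.0349·270/0.0608 + 26.1]·(845·1.349²/2) = [155 + 26.1]·768.9 = 1.392e+05 Pa.
Head loss h_f = ΔP/(ρg) = 1.392e+05/(845·9.81) = 16.8 m.

h_f ≈ 16.8 m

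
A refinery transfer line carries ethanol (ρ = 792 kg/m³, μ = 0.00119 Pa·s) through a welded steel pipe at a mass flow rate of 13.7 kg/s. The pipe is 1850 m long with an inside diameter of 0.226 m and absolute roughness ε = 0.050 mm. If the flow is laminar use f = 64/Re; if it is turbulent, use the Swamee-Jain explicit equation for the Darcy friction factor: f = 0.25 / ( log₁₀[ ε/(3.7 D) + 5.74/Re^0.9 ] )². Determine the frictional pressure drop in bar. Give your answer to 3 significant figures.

A = πD²/4 = π(0.226)²/4 = 0.04011 m²; mean velocity V = ṁ/(ρA) = 13.7/(792 · 0.04011) = 0.4312 m/s.
Reynolds number Re = ρVD/μ = 792 · 0.4312 · 0.226 / 0.00119 = 6.486e+04.
Re > 4000 → turbulent. Relative roughness ε/D = 5e-05/0.226 = 0.000221. Swamee-Jain: f = 0.25/(log₁₀[0.000221/3.7 + 5.74/6.486e+04^0.9])² = 0.25/(log₁₀[5.98e-05 + 0.000268])² = 0.25/(-3.484)² = 0.02059.
Darcy-Weisbach: ΔP = f(L/D)(ρV²/2) = 0.02059·(1850/0.226)·(792·0.4312²/2) = 0.02059·8186·73.63 = 1.241e+04 Pa.
ΔP = 1.241e+04 Pa = 0.124 bar.

ΔP ≈ 0.124 bar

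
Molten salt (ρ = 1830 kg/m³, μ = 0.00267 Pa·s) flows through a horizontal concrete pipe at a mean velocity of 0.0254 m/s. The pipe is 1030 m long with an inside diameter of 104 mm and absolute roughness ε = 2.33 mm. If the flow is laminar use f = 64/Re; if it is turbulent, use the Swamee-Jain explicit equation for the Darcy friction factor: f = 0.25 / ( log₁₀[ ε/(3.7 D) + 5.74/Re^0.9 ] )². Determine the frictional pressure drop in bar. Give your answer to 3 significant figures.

Reynolds number Re = ρVD/μ = 1830 · 0.0254 · 0.104 / 0.00267 = 1811.
Re < 2300 → laminar flow, so f = 64/Re = 64/1811 = 0.03535 (the turbulent correlation is not needed).
Darcy-Weisbach: ΔP = f(L/D)(ρV²/2) = 0.03535·(1030/0.104)·(1830·0.0254²/2) = 0.03535·9904·0.5903 = 206.7 Pa.
ΔP = 206.7 Pa = 0.00207 bar.

ΔP ≈ 0.00207 bar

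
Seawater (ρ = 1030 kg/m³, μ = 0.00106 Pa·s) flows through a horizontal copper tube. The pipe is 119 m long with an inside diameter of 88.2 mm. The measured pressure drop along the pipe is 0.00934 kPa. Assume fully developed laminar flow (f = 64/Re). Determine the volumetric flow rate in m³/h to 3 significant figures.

For laminar flow, f = 64/Re with Re = ρVD/μ, so Darcy-Weisbach reduces to ΔP = 32μLV/D². Solving for V: V = ΔP·D²/(32μL) = 9.34·(0.0882)²/(32·0.00106·119) = 0.018 m/s.
Check: Re = ρVD/μ = 1030·0.018·0.0882/0.00106 = 1543 < 2300, so the laminar assumption holds.
Q = V·A = 0.018·(π/4·0.0882²) = 0.00011 m³/s = 0.396 m³/h.

Q ≈ 0.396 m³/h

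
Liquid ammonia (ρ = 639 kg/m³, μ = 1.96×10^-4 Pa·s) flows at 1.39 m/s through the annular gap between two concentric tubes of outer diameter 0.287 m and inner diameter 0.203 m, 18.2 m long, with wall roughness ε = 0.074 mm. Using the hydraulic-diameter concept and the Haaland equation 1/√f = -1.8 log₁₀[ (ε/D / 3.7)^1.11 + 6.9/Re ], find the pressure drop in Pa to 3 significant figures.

ΔP ≈ 2650 Pa

Hydraulic diameter D_h = 4A/P = D_o - D_i = 0.287 - 0.203 = 0.084 m.
Re = ρVD_h/μ = 639·1.39·0.084/0.000196 = 3.807e+05.
ε/D_h = 7.4e-05/0.084 = 0.000881; Haaland gives 1/√f = -1.8 log₁₀[9.51e-05+1.81e-05] = 7.103, so f = 0.01982.
ΔP = f(L/D_h)(ρV²/2) = 0.01982·18.2/0.084·617.3 = 2651 Pa.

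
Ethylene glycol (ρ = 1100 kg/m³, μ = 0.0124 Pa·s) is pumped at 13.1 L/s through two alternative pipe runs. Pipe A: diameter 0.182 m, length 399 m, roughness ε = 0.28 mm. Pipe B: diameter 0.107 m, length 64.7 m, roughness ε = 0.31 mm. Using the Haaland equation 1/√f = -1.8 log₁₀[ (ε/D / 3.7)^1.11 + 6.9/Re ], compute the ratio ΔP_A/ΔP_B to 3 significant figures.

Pipe A: V = Q/A = 0.0131/0.02602 = 0.5035 m/s; Re = 8130; ε/D = 0.00154; Haaland → f = 0.03454; ΔP_A = f(L/D)(ρV²/2) = 1.056e+04 Pa.
Pipe B: V = Q/A = 0.0131/0.008992 = 1.457 m/s; Re = 1.383e+04; ε/D = 0.0029; Haaland → f = 0.03279; ΔP_B = f(L/D)(ρV²/2) = 2.315e+04 Pa.
ΔP_A/ΔP_B = 1.056e+04/2.315e+04 = 0.456.

ΔP_A/ΔP_B ≈ 0.456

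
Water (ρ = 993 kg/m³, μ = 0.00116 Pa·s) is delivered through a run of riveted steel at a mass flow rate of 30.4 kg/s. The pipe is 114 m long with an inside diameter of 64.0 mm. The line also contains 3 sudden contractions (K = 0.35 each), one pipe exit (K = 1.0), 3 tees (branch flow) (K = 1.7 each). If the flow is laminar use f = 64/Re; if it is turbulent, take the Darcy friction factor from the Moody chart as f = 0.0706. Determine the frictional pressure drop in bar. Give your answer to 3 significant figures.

A = πD²/4 = π(0.064)²/4 = 0.003217 m²; mean velocity V = ṁ/(ρA) = 30.4/(993 · 0.003217) = 9.516 m/s.
Reynolds number Re = ρVD/μ = 993 · 9.516 · 0.064 / 0.00116 = 5.214e+05.
Re > 4000 → turbulent; use the Moody-chart value f = 0.0706.
Total minor-loss coefficient ΣK = 3·0.35 + 1·1 + 3·1.7 = 7.15.
ΔP = [f·L/D + ΣK]·(ρV²/2) = [0.0706·114/0.064 + 7.15]·(993·9.516²/2) = [125.8 + 7.15]·4.496e+04 = 5.976e+06 Pa.
ΔP = 5.976e+06 Pa = 59.8 bar.

ΔP ≈ 59.8 bar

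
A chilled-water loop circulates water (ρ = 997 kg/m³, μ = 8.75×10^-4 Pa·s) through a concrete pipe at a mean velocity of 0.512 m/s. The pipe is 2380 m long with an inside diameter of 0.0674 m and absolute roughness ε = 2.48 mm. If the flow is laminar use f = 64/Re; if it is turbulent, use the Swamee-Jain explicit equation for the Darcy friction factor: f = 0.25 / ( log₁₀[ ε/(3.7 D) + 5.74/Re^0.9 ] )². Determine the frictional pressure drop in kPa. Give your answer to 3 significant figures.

ΔP ≈ 293 kPa

Reynolds number Re = ρVD/μ = 997 · 0.512 · 0.0674 / 0.000875 = 3.932e+04.
Re > 4000 → turbulent. Relative roughness ε/D = 0.00248/0.0674 = 0.0368. Swamee-Jain: f = 0.25/(log₁₀[0.0368/3.7 + 5.74/3.932e+04^0.9])² = 0.25/(log₁₀[0.00994 + 0.00042])² = 0.25/(-1.984)² = 0.06348.
Darcy-Weisbach: ΔP = f(L/D)(ρV²/2) = 0.06348·(2380/0.0674)·(997·0.512²/2) = 0.06348·3.531e+04·130.7 = 2.929e+05 Pa.
ΔP = 2.929e+05 Pa = 293 kPa.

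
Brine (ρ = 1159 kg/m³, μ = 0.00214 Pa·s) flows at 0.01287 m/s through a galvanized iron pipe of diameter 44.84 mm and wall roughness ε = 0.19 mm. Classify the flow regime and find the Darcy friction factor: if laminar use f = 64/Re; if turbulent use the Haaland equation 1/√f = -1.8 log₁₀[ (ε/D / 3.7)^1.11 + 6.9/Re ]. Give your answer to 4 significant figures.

f ≈ 0.2048

Re = ρVD/μ = 1159·0.01287·0.04484/0.00214 = 312.5.
Re < 2300 → laminar, so f = 64/Re = 0.2048 (roughness is irrelevant in laminar flow).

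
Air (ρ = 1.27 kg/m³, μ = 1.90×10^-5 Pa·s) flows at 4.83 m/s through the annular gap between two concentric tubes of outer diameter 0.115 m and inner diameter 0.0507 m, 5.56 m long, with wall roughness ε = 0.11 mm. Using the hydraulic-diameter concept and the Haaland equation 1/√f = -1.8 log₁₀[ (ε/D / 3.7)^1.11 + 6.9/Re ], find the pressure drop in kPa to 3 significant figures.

Hydraulic diameter D_h = 4A/P = D_o - D_i = 0.115 - 0.0507 = 0.0643 m.
Re = ρVD_h/μ = 1.27·4.83·0.0643/1.9e-05 = 2.076e+04.
ε/D_h = 0.00011/0.0643 = 0.00171; Haaland gives 1/√f = -1.8 log₁₀[0.000199+0.000332] = 5.895, so f = 0.02878.
ΔP = f(L/D_h)(ρV²/2) = 0.02878·5.56/0.0643·14.81 = 36.86 Pa.
ΔP = 0.0369 kPa.

ΔP ≈ 0.0369 kPa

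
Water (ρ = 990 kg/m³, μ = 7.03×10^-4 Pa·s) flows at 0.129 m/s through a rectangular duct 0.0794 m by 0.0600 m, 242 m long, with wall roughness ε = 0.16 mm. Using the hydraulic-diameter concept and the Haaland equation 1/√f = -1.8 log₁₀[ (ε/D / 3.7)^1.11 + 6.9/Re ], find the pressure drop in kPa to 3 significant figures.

Hydraulic diameter D_h = 4A/P = 4·(0.0794·0.06)/(2·(0.0794+0.06)) = 0.01906/0.2788 = 0.06835 m.
Re = ρVD_h/μ = 990·0.129·0.06835/0.000703 = 1.242e+04.
ε/D_h = 0.00016/0.06835 = 0.00234; Haaland gives 1/√f = -1.8 log₁₀[0.000281+0.000556] = 5.539, so f = 0.03259.
ΔP = f(L/D_h)(ρV²/2) = 0.03259·242/0.06835·8.237 = 950.6 Pa.
ΔP = 0.951 kPa.

ΔP ≈ 0.951 kPa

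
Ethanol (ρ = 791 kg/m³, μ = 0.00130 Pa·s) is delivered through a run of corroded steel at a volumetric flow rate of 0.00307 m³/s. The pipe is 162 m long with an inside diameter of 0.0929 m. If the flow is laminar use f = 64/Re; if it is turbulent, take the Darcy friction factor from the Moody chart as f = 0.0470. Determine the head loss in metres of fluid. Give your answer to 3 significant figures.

Cross-sectional area A = πD²/4 = π(0.0929)²/4 = 0.006778 m²; mean velocity V = Q/A = 0.00307/0.006778 = 0.4529 m/s.
Reynolds number Re = ρVD/μ = 791 · 0.4529 · 0.0929 / 0.0013 = 2.56e+04.
Re > 4000 → turbulent; use the Moody-chart value f = 0.0470.
Darcy-Weisbach: ΔP = f(L/D)(ρV²/2) = 0.047·(162/0.0929)·(791·0.4529²/2) = 0.047·1744·81.13 = 6649 Pa.
Head loss h_f = ΔP/(ρg) = 6649/(791·9.81) = 0.857 m.

h_f ≈ 0.857 m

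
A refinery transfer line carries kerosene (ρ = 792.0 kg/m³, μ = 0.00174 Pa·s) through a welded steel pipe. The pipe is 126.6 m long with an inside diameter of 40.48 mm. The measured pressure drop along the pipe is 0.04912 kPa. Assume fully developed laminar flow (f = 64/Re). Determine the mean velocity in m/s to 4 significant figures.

V ≈ 0.01142 m/s

For laminar flow, f = 64/Re with Re = ρVD/μ, so Darcy-Weisbach reduces to ΔP = 32μLV/D². Solving for V: V = ΔP·D²/(32μL) = 49.12·(0.04048)²/(32·0.00174·126.6) = 0.01142 m/s.
Check: Re = ρVD/μ = 792·0.01142·0.04048/0.00174 = 210.4 < 2300, so the laminar assumption holds.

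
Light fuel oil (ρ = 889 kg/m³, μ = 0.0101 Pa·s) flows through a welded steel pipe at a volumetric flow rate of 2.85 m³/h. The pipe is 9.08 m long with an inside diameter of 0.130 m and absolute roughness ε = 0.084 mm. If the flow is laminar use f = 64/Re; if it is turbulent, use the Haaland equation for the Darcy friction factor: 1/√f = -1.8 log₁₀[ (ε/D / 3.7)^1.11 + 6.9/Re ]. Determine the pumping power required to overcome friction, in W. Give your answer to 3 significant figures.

P ≈ 0.00820 W

Q = 2.85 m³/h = 2.85/3600 = 0.0007917 m³/s.
Cross-sectional area A = πD²/4 = π(0.13)²/4 = 0.01327 m²; mean velocity V = Q/A = 0.0007917/0.01327 = 0.05964 m/s.
Reynolds number Re = ρVD/μ = 889 · 0.05964 · 0.13 / 0.0101 = 682.5.
Re < 2300 → laminar flow, so f = 64/Re = 64/682.5 = 0.09378 (the turbulent correlation is not needed).
Darcy-Weisbach: ΔP = f(L/D)(ρV²/2) = 0.09378·(9.08/0.13)·(889·0.05964²/2) = 0.09378·69.85·1.581 = 10.36 Pa.
Pumping power P = QΔP = 0.0007917·10.36 = 0.008199 W = 0.00820 W.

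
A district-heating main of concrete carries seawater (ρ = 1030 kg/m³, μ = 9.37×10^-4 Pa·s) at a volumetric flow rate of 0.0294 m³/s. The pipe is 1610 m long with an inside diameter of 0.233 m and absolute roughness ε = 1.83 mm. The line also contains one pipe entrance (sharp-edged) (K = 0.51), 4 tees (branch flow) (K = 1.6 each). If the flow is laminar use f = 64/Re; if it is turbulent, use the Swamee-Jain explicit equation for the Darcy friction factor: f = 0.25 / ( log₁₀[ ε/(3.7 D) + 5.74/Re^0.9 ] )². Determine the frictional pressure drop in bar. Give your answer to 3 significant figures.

Cross-sectional area A = πD²/4 = π(0.233)²/4 = 0.04264 m²; mean velocity V = Q/A = 0.0294/0.04264 = 0.6895 m/s.
Reynolds number Re = ρVD/μ = 1030 · 0.6895 · 0.233 / 0.000937 = 1.766e+05.
Re > 4000 → turbulent. Relative roughness ε/D = 0.00183/0.233 = 0.00785. Swamee-Jain: f = 0.25/(log₁₀[0.00785/3.7 + 5.74/1.766e+05^0.9])² = 0.25/(log₁₀[0.00212 + 0.000109])² = 0.25/(-2.651)² = 0.03556.
Total minor-loss coefficient ΣK = 1·0.51 + 4·1.6 = 6.91.
ΔP = [f·L/D + ΣK]·(ρV²/2) = [0.03556·1610/0.233 + 6.91]·(1030·0.6895²/2) = [245.7 + 6.91]·244.8 = 6.186e+04 Pa.
ΔP = 6.186e+04 Pa = 0.619 bar.

ΔP ≈ 0.619 bar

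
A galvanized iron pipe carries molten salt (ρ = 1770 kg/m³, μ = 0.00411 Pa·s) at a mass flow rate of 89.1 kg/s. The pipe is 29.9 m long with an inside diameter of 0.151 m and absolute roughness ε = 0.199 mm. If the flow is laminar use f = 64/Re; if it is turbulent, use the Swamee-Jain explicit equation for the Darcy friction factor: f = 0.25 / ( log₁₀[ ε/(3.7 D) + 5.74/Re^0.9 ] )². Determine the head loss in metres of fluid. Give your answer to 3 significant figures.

A = πD²/4 = π(0.151)²/4 = 0.01791 m²; mean velocity V = ṁ/(ρA) = 89.1/(1770 · 0.01791) = 2.811 m/s.
Reynolds number Re = ρVD/μ = 1770 · 2.811 · 0.151 / 0.00411 = 1.828e+05.
Re > 4000 → turbulent. Relative roughness ε/D = 0.000199/0.151 = 0.00132. Swamee-Jain: f = 0.25/(log₁₀[0.00132/3.7 + 5.74/1.828e+05^0.9])² = 0.25/(log₁₀[0.000356 + 0.000105])² = 0.25/(-3.336)² = 0.02247.
Darcy-Weisbach: ΔP = f(L/D)(ρV²/2) = 0.02247·(29.9/0.151)·(1770·2.811²/2) = 0.02247·198·6993 = 3.111e+04 Pa.
Head loss h_f = ΔP/(ρg) = 3.111e+04/(1770·9.81) = 1.79 m.

h_f ≈ 1.79 m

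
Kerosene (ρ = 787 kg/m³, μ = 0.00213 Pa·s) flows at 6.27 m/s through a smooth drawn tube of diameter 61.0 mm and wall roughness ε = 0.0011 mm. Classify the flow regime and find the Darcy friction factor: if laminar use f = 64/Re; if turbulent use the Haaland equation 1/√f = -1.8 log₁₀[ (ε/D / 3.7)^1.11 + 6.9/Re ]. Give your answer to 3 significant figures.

f ≈ 0.0167

Re = ρVD/μ = 787·6.27·0.061/0.00213 = 1.413e+05.
Re > 4000 → turbulent. ε/D = 1.1e-06/0.061 = 1.8e-05; Haaland: 1/√f = -1.8 log₁₀[1.27e-06 + 4.88e-05] = 7.74, so f = 0.01669.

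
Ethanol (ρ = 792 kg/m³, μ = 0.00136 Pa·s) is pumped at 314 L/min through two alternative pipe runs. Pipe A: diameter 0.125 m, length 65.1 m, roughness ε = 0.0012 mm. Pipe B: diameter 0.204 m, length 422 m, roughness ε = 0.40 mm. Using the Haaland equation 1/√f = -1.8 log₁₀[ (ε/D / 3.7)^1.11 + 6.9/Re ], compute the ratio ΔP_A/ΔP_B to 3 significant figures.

Pipe A: V = Q/A = 0.005233/0.01227 = 0.4265 m/s; Re = 3.104e+04; ε/D = 9.6e-06; Haaland → f = 0.02314; ΔP_A = f(L/D)(ρV²/2) = 868 Pa.
Pipe B: V = Q/A = 0.005233/0.03269 = 0.1601 m/s; Re = 1.902e+04; ε/D = 0.00196; Haaland → f = 0.02965; ΔP_B = f(L/D)(ρV²/2) = 622.7 Pa.
ΔP_A/ΔP_B = 868/622.7 = 1.39.

ΔP_A/ΔP_B ≈ 1.39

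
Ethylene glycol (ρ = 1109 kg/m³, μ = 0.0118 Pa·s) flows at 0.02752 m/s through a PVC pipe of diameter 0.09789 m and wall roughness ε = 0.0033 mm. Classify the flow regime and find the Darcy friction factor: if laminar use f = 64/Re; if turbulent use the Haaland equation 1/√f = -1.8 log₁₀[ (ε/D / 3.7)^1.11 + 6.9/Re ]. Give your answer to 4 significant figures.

Re = ρVD/μ = 1109·0.02752·0.09789/0.0118 = 253.2.
Re < 2300 → laminar, so f = 64/Re = 0.2528 (roughness is irrelevant in laminar flow).

f ≈ 0.2528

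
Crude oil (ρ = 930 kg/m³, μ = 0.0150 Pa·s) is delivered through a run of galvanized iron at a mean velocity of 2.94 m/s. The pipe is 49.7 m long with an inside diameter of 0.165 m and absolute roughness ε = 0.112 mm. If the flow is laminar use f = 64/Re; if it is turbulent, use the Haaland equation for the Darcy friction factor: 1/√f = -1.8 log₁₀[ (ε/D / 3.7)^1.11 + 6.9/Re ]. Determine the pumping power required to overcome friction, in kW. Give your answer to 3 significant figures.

Reynolds number Re = ρVD/μ = 930 · 2.94 · 0.165 / 0.015 = 3.008e+04.
Re > 4000 → turbulent. Relative roughness ε/D = 0.000112/0.165 = 0.000679. Haaland: 1/√f = -1.8 log₁₀[(0.000679/3.7)^1.11 + 6.9/3.008e+04] = -1.8 log₁₀[7.12e-05 + 0.000229] = 6.34, so f = 0.02488.
Darcy-Weisbach: ΔP = f(L/D)(ρV²/2) = 0.02488·(49.7/0.165)·(930·2.94²/2) = 0.02488·301.2·4019 = 3.012e+04 Pa.
Q = V·A = 2.94·0.02138 = 0.06286 m³/s.
Pumping power P = QΔP = 0.06286·3.012e+04 = 1894 W = 1.89 kW.

P ≈ 1.89 kW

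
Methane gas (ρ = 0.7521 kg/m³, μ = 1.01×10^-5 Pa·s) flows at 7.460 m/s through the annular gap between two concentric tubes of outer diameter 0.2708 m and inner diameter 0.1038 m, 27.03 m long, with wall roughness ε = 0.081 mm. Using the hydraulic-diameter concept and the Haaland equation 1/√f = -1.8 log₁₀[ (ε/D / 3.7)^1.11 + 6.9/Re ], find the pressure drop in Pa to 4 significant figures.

Hydraulic diameter D_h = 4A/P = D_o - D_i = 0.2708 - 0.1038 = 0.167 m.
Re = ρVD_h/μ = 0.7521·7.46·0.167/1.01e-05 = 9.277e+04.
ε/D_h = 8.1e-05/0.167 = 0.000485; Haaland gives 1/√f = -1.8 log₁₀[4.9e-05+7.44e-05] = 7.036, so f = 0.0202.
ΔP = f(L/D_h)(ρV²/2) = 0.0202·27.03/0.167·20.93 = 68.43 Pa.

ΔP ≈ 68.43 Pa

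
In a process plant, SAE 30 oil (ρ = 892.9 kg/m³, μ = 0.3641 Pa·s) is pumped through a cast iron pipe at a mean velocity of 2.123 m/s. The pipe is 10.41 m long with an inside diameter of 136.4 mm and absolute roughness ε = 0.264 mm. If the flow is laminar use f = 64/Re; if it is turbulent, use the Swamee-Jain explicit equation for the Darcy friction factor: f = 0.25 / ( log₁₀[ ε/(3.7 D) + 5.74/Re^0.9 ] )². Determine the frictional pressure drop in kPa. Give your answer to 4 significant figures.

ΔP ≈ 13.84 kPa

Reynolds number Re = ρVD/μ = 892.9 · 2.123 · 0.1364 / 0.364 = 710.1.
Re < 2300 → laminar flow, so f = 64/Re = 64/710.1 = 0.09012 (the turbulent correlation is not needed).
Darcy-Weisbach: ΔP = f(L/D)(ρV²/2) = 0.09012·(10.41/0.1364)·(892.9·2.123²/2) = 0.09012·76.32·2012 = 1.384e+04 Pa.
ΔP = 1.384e+04 Pa = 13.84 kPa.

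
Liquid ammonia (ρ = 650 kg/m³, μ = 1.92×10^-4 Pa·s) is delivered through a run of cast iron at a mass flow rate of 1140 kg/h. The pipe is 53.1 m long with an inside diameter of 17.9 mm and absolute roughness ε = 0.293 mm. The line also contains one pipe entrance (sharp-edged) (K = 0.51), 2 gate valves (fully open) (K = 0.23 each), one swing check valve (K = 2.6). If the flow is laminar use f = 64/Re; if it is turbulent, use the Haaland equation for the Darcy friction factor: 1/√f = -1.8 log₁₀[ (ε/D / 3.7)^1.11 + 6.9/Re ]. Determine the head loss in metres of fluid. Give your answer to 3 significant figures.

h_f ≈ 26.5 m

ṁ = 1140 kg/h = 1140/3600 = 0.3167 kg/s.
A = πD²/4 = π(0.0179)²/4 = 0.0002516 m²; mean velocity V = ṁ/(ρA) = 0.3167/(650 · 0.0002516) = 1.936 m/s.
Reynolds number Re = ρVD/μ = 650 · 1.936 · 0.0179 / 0.000192 = 1.173e+05.
Re > 4000 → turbulent. Relative roughness ε/D = 0.000293/0.0179 = 0.0164. Haaland: 1/√f = -1.8 log₁₀[(0.0164/3.7)^1.11 + 6.9/1.173e+05] = -1.8 log₁₀[0.00244 + 5.88e-05] = 4.685, so f = 0.04556.
Total minor-loss coefficient ΣK = 1·0.51 + 2·0.23 + 1·2.6 = 3.57.
ΔP = [f·L/D + ΣK]·(ρV²/2) = [0.04556·53.1/0.0179 + 3.57]·(650·1.936²/2) = [135.2 + 3.57]·1218 = 1.69e+05 Pa.
Head loss h_f = ΔP/(ρg) = 1.69e+05/(650·9.81) = 26.5 m.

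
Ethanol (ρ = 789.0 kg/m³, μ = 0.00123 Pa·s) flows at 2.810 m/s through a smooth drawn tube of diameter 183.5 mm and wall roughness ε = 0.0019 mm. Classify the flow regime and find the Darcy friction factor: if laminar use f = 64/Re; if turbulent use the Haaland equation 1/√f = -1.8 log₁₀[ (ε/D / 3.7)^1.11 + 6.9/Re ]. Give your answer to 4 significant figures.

Re = ρVD/μ = 789·2.81·0.1835/0.00123 = 3.308e+05.
Re > 4000 → turbulent. ε/D = 1.9e-06/0.1835 = 1.04e-05; Haaland: 1/√f = -1.8 log₁₀[6.86e-07 + 2.09e-05] = 8.4, so f = 0.01417.

f ≈ 0.01417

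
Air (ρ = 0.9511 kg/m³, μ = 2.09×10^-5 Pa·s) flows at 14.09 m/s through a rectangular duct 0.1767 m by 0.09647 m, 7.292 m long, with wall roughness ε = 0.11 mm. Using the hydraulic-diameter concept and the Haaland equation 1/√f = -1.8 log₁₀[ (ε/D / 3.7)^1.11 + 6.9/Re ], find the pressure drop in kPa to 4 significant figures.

Hydraulic diameter D_h = 4A/P = 4·(0.1767·0.09647)/(2·(0.1767+0.09647)) = 0.06818/0.5463 = 0.1248 m.
Re = ρVD_h/μ = 0.9511·14.09·0.1248/2.09e-05 = 8.002e+04.
ε/D_h = 0.00011/0.1248 = 0.000881; Haaland gives 1/√f = -1.8 log₁₀[9.52e-05+8.62e-05] = 6.735, so f = 0.02205.
ΔP = f(L/D_h)(ρV²/2) = 0.02205·7.292/0.1248·94.41 = 121.6 Pa.
ΔP = 0.1216 kPa.

ΔP ≈ 0.1216 kPa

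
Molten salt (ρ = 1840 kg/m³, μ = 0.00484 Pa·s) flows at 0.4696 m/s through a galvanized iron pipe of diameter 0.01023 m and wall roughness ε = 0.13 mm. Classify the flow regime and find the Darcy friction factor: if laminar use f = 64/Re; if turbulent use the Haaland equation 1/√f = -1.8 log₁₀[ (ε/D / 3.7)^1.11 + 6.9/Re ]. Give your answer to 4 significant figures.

f ≈ 0.03504

Re = ρVD/μ = 1840·0.4696·0.01023/0.00484 = 1826.
Re < 2300 → laminar, so f = 64/Re = 0.03504 (roughness is irrelevant in laminar flow).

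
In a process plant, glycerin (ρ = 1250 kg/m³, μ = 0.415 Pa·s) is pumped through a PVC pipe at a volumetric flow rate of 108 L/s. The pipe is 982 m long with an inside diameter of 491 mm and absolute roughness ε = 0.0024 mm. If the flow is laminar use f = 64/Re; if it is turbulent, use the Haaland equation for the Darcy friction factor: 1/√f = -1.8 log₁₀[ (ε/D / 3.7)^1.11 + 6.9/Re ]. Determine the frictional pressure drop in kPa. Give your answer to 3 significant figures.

Q = 108 L/s = 108/1000 = 0.108 m³/s.
Cross-sectional area A = πD²/4 = π(0.491)²/4 = 0.1893 m²; mean velocity V = Q/A = 0.108/0.1893 = 0.5704 m/s.
Reynolds number Re = ρVD/μ = 1250 · 0.5704 · 0.491 / 0.415 = 843.6.
Re < 2300 → laminar flow, so f = 64/Re = 64/843.6 = 0.07587 (the turbulent correlation is not needed).
Darcy-Weisbach: ΔP = f(L/D)(ρV²/2) = 0.07587·(982/0.491)·(1250·0.5704²/2) = 0.07587·2000·203.3 = 3.085e+04 Pa.
ΔP = 3.085e+04 Pa = 30.9 kPa.

ΔP ≈ 30.9 kPa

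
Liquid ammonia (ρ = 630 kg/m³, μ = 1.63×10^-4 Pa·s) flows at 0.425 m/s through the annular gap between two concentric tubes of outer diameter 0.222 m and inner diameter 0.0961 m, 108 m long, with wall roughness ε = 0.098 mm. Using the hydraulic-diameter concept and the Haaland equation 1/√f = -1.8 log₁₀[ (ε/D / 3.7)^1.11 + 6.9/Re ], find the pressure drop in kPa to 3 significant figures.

ΔP ≈ 0.973 kPa

Hydraulic diameter D_h = 4A/P = D_o - D_i = 0.222 - 0.0961 = 0.1259 m.
Re = ρVD_h/μ = 630·0.425·0.1259/0.000163 = 2.068e+05.
ε/D_h = 9.8e-05/0.1259 = 0.000778; Haaland gives 1/√f = -1.8 log₁₀[8.29e-05+3.34e-05] = 7.082, so f = 0.01994.
ΔP = f(L/D_h)(ρV²/2) = 0.01994·108/0.1259·56.9 = 973.1 Pa.
ΔP = 0.973 kPa.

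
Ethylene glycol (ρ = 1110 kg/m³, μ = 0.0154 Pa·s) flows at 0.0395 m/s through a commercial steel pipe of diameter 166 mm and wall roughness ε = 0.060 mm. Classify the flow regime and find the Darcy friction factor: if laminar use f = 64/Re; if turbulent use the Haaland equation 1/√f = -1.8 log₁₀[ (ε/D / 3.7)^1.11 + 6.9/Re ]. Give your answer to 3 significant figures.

Re = ρVD/μ = 1110·0.0395·0.166/0.0154 = 472.6.
Re < 2300 → laminar, so f = 64/Re = 0.1354 (roughness is irrelevant in laminar flow).

f ≈ 0.135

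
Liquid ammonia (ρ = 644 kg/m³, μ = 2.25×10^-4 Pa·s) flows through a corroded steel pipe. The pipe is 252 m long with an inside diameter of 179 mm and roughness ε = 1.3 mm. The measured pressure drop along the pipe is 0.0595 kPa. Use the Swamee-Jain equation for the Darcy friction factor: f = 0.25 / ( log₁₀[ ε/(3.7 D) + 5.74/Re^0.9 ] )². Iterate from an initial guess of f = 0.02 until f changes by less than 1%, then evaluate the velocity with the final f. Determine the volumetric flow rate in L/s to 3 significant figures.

Rearranging Darcy-Weisbach: V = √(2·ΔP·D/(f·L·ρ)). With ε/D = 0.0013/0.179 = 0.00726, iterate starting from f = 0.02:
  f = 0.02 → V = √(2·59.5·0.179/(0.02·252·644)) = 0.08101 m/s; Re = ρVD/μ = 4.15e+04; f → 0.03624
  f = 0.03624 → V = 0.06018 m/s; Re = 3.083e+04; f → 0.03686
  f = 0.03686 → V = 0.05968 m/s; Re = 3.057e+04; f → 0.03688
Converged (Δf/f < 1%). With the final f = 0.03688: V = √(2·59.5·0.179/(0.03688·252·644)) = 0.05966 m/s.
Q = V·A = 0.05966·(π/4·0.179²) = 0.001501 m³/s = 1.50 L/s.

Q ≈ 1.50 L/s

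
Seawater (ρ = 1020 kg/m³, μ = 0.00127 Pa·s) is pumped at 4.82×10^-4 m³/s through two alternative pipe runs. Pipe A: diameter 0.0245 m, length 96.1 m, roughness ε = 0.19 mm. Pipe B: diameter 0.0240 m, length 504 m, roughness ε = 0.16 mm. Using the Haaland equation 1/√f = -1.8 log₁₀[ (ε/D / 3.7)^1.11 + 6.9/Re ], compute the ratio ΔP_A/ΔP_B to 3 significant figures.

ΔP_A/ΔP_B ≈ 0.179

Pipe A: V = Q/A = 0.000482/0.0004714 = 1.022 m/s; Re = 2.012e+04; ε/D = 0.00776; Haaland → f = 0.03795; ΔP_A = f(L/D)(ρV²/2) = 7.935e+04 Pa.
Pipe B: V = Q/A = 0.000482/0.0004524 = 1.065 m/s; Re = 2.054e+04; ε/D = 0.00667; Haaland → f = 0.03649; ΔP_B = f(L/D)(ρV²/2) = 4.436e+05 Pa.
ΔP_A/ΔP_B = 7.935e+04/4.436e+05 = 0.179.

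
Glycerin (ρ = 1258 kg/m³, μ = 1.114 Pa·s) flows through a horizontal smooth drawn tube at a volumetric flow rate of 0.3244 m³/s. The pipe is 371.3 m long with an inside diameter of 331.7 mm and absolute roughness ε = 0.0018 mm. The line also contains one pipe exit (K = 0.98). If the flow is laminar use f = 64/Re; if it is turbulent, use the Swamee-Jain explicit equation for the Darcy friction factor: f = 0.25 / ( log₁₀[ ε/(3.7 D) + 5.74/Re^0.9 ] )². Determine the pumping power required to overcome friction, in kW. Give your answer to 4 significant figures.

P ≈ 149.3 kW

Cross-sectional area A = πD²/4 = π(0.3317)²/4 = 0.08641 m²; mean velocity V = Q/A = 0.3244/0.08641 = 3.754 m/s.
Reynolds number Re = ρVD/μ = 1258 · 3.754 · 0.3317 / 1.11 = 1406.
Re < 2300 → laminar flow, so f = 64/Re = 64/1406 = 0.04551 (the turbulent correlation is not needed).
Total minor-loss coefficient ΣK = 1·0.98 = 0.98.
ΔP = [f·L/D + ΣK]·(ρV²/2) = [0.04551·371.3/0.3317 + 0.98]·(1258·3.754²/2) = [50.95 + 0.98]·8864 = 4.603e+05 Pa.
Pumping power P = QΔP = 0.3244·4.603e+05 = 149320 W = 149.3 kW.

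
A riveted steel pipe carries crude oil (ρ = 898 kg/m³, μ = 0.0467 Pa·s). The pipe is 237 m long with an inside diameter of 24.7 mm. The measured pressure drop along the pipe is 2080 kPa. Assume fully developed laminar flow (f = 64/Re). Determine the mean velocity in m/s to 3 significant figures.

V ≈ 3.58 m/s

For laminar flow, f = 64/Re with Re = ρVD/μ, so Darcy-Weisbach reduces to ΔP = 32μLV/D². Solving for V: V = ΔP·D²/(32μL) = 2.08e+06·(0.0247)²/(32·0.0467·237) = 3.583 m/s.
Check: Re = ρVD/μ = 898·3.583·0.0247/0.0467 = 1702 < 2300, so the laminar assumption holds.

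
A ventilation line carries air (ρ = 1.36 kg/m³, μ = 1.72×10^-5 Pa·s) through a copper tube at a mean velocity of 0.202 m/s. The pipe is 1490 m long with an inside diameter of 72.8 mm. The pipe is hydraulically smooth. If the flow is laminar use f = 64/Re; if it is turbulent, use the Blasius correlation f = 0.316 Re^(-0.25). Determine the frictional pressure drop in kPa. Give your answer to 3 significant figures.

Reynolds number Re = ρVD/μ = 1.36 · 0.202 · 0.0728 / 1.72e-05 = 1163.
Re < 2300 → laminar flow, so f = 64/Re = 64/1163 = 0.05504 (the turbulent correlation is not needed).
Darcy-Weisbach: ΔP = f(L/D)(ρV²/2) = 0.05504·(1490/0.0728)·(1.36·0.202²/2) = 0.05504·2.047e+04·0.02775 = 31.26 Pa.
ΔP = 31.26 Pa = 0.0313 kPa.

ΔP ≈ 0.0313 kPa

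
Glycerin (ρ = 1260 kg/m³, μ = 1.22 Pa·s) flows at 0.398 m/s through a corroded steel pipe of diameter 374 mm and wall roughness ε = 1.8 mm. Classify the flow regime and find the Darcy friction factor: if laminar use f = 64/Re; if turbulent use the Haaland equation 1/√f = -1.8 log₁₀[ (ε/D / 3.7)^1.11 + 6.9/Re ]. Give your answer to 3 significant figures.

f ≈ 0.416

Re = ρVD/μ = 1260·0.398·0.374/1.22 = 153.7.
Re < 2300 → laminar, so f = 64/Re = 0.4163 (roughness is irrelevant in laminar flow).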